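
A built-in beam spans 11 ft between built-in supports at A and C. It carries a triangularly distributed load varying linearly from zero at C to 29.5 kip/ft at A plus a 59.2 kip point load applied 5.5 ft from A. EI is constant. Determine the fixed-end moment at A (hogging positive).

M_A = 259.9 kip·ft

Release both end moments; the primary structure is a simply-supported span AC with redundants M_A and M_C.
On the primary (simply-supported) span, the end slopes from the loading are:
  at A: triangular load, peak 29.5: w₀L³/(45EI) = 872.5/EI
  at C: triangular load, peak 29.5: 7w₀L³/(360EI) = 763.5/EI
  at A: point load 59.2 at a = 5.5: Pab(L + b)/(6LEI) = 447.7/EI
  at C: point load 59.2 at a = 5.5: Pab(L + a)/(6LEI) = 447.7/EI
  θ_A0 = 1320/EI,  θ_C0 = 1211/EI
Flexibility coefficients: a unit moment at one end gives L/(3EI) there and L/(6EI) at the far end, so f₁₁ = f₂₂ = 3.667/EI and f₁₂ = f₂₁ = 1.833/EI.
Compatibility — zero rotation at each built-in end:
  3.667 M_A + 1.833 M_C = 1320
  1.833 M_A + 3.667 M_C = 1211
Solving the pair gives M_A = 259.9 kip·ft and M_C = 200.4 kip·ft (hogging).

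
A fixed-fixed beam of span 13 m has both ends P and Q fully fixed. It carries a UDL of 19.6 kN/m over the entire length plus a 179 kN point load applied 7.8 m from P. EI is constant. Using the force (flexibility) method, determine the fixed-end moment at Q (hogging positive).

Take the two fixed-end moments M_P, M_Q as redundants; the released structure is the simple span PQ.
End rotations of the released simple span under the applied load (×1/EI):
  at P: UDL 19.6: wL³/(24EI) = 1794/EI
  at Q: UDL 19.6: wL³/(24EI) = 1794/EI
  at P: point load 179 at a = 7.8: Pab(L + b)/(6LEI) = 1694/EI
  at Q: point load 179 at a = 7.8: Pab(L + a)/(6LEI) = 1936/EI
  θ_P0 = 3488/EI,  θ_Q0 = 3730/EI
Flexibility coefficients: a unit moment at one end gives L/(3EI) there and L/(6EI) at the far end, so f₁₁ = f₂₂ = 4.333/EI and f₁₂ = f₂₁ = 2.167/EI.
Compatibility — zero rotation at each built-in end:
  4.333 M_P + 2.167 M_Q = 3488
  2.167 M_P + 4.333 M_Q = 3730
Solving the pair gives M_P = 499.4 kN·m and M_Q = 611.1 kN·m (hogging).

M_Q = 611.1 kN·m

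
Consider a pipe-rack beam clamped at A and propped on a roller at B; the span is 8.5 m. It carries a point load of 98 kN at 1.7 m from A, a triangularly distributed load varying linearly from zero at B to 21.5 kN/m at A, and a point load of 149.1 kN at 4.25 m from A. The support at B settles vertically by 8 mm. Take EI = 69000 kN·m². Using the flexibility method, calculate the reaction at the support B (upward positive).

Choose R_B as the redundant. The primary structure is the cantilever fixed at A.
Free-end deflection of the primary structure under the applied loading (downward +):
  point load 98 at a = 1.7: Pa²(3L − a)/(6EI) = 1123/EI
  triangular load, peak 21.5 at the fixed end: w₀L⁴/(30EI) = 3741/EI
  point load 149.1 at a = 4.25: Pa²(3L − a)/(6EI) = 9538/EI
  δ_0 = 14403/EI
Tip deflection under a unit load at B: L³/(3EI) = 204.7/EI.
With EI = 69000 kN·m²: δ_0 = 0.20873 m and δ_{BB} = 0.002967 m/kN.
Compatibility — the beam at B must follow the support down by 0.008 m: δ_0 − R_B·δ_{BB} = 0.008, so R_B = (0.20873 − 0.008)/0.002967 = 67.66 kN.

R_B = 67.66 kN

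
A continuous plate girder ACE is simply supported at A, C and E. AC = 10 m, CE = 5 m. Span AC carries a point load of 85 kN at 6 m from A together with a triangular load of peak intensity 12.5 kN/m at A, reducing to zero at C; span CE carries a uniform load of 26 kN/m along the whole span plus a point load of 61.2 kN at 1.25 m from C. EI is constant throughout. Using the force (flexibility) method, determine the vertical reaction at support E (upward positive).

R_E = 40.05 kN

Take M_C as the redundant. Released structure: two simple spans AC and CE with a hinge at C.
Discontinuity in slope at C on the released structure — sum the simple-span end rotations:
  span AC: point load 85 at a = 6: Pab(L + a)/(6LEI) = 544/EI
  span AC: triangular load, peak 12.5: 7w₀L³/(360EI) = 243.1/EI
  span CE: UDL 26: wL³/(24EI) = 135.4/EI
  span CE: point load 61.2 at a = 1.25: Pab(L + b)/(6LEI) = 83.67/EI
  relative rotation θ_0 = (787.1 + 219.1)/EI = 1006/EI
A unit hogging moment at C produces rotation L₁/(3EI) + L₂/(3EI) = 5/EI.
Slope continuity at C: θ_0 = M_C·5/EI, so M_C = 1006/5 = 201.2 kN·m (hogging).
Span CE, ΣM about E: R_C^{CE}·5 = 554.5 + 201.2, so R_C^{CE} = 151.1 kN and R_E = 191.2 − 151.1 = 40.05 kN.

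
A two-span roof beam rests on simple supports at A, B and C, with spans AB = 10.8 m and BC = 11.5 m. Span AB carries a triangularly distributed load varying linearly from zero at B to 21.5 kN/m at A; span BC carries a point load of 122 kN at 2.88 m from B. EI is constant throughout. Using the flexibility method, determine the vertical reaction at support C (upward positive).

R_C = 14.06 kN

Take M_B as the redundant. Released structure: two simple spans AB and BC with a hinge at B.
Rotations at B on the released spans (each span's end-slope, ×1/EI):
  span AB: triangular load, peak 21.5: 7w₀L³/(360EI) = 526.6/EI
  span BC: point load 122 at a = 2.88: Pab(L + b)/(6LEI) = 883.2/EI
  relative rotation θ_0 = (526.6 + 883.2)/EI = 1410/EI
A unit hogging moment at B produces rotation L₁/(3EI) + L₂/(3EI) = 7.433/EI.
Compatibility: M_B·(L₁+L₂)/(3EI) = θ_0, giving M_B = 189.7 kN·m (hogging).
Span BC, ΣM about C: R_B^{BC}·11.5 = 1052 + 189.7, so R_B^{BC} = 107.9 kN and R_C = 122 − 107.9 = 14.06 kN.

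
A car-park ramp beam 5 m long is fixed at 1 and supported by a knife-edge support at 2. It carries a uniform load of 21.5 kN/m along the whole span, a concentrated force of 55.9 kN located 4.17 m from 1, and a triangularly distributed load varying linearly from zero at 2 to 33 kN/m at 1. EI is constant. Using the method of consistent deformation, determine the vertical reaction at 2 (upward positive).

R_2 = 98.92 kN

Choose R_2 as the redundant. The primary structure is the cantilever fixed at 1.
Downward deflection at the released point 2 due to the loads:
  UDL 21.5: wL⁴/(8EI) = 1680/EI
  point load 55.9 at a = 4.17: Pa²(3L − a)/(6EI) = 1755/EI
  triangular load, peak 33 at the fixed end: w₀L⁴/(30EI) = 687.5/EI
  δ_0 = 4122/EI
Tip deflection under a unit load at 2: L³/(3EI) = 41.67/EI.
The prop prevents deflection at 2: R_2 = δ_0/δ_{22} = 4122/41.67 = 98.92 kN.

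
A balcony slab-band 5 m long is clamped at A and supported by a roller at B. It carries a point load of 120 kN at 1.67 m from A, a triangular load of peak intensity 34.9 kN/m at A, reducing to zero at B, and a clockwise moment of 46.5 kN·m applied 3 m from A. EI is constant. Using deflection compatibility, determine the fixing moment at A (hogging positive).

Take the reaction at B as the redundant and release it; the primary structure is a cantilever fixed at A.
Downward deflection at the released point B due to the loads:
  point load 120 at a = 1.67: Pa²(3L − a)/(6EI) = 743.5/EI
  triangular load, peak 34.9 at the fixed end: w₀L⁴/(30EI) = 727.1/EI
  clockwise couple 46.5 at a = 3: M₀a(2L − a)/(2EI) = 488.2/EI
  δ_0 = 1959/EI
Tip deflection under a unit load at B: L³/(3EI) = 41.67/EI.
Compatibility at B: δ_0 − R_B·δ_{BB} = 0, so R_B = 1959/41.67 = 47.01 kN.
Moment equilibrium about A: M_A = Σ(load moments about A) − R_B·L = 392.3 − 47.01×5 = 157.3 kN·m.

M_A = 157.3 kN·m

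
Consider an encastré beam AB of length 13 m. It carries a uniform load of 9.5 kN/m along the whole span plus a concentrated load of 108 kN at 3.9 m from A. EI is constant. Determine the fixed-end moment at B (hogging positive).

M_B = 222.2 kN·m

Release both end moments; the primary structure is a simply-supported span AB with redundants M_A and M_B.
On the primary (simply-supported) span, the end slopes from the loading are:
  at A: UDL 9.5: wL³/(24EI) = 869.6/EI
  at B: UDL 9.5: wL³/(24EI) = 869.6/EI
  at A: point load 108 at a = 3.9: Pab(L + b)/(6LEI) = 1086/EI
  at B: point load 108 at a = 3.9: Pab(L + a)/(6LEI) = 830.5/EI
  θ_A0 = 1956/EI,  θ_B0 = 1700/EI
Flexibility coefficients: a unit moment at one end gives L/(3EI) there and L/(6EI) at the far end, so f₁₁ = f₂₂ = 4.333/EI and f₁₂ = f₂₁ = 2.167/EI.
Compatibility — zero rotation at each built-in end:
  4.333 M_A + 2.167 M_B = 1956
  2.167 M_A + 4.333 M_B = 1700
Solving the pair gives M_A = 340.2 kN·m and M_B = 222.2 kN·m (hogging).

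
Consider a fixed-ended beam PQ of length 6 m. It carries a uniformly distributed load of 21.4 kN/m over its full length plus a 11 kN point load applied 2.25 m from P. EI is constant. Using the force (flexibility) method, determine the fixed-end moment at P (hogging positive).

M_P = 73.87 kN·m

Release both end moments; the primary structure is a simply-supported span PQ with redundants M_P and M_Q.
On the primary (simply-supported) span, the end slopes from the loading are:
  at P: UDL 21.4: wL³/(24EI) = 192.6/EI
  at Q: UDL 21.4: wL³/(24EI) = 192.6/EI
  at P: point load 11 at a = 2.25: Pab(L + b)/(6LEI) = 25.14/EI
  at Q: point load 11 at a = 2.25: Pab(L + a)/(6LEI) = 21.27/EI
  θ_P0 = 217.7/EI,  θ_Q0 = 213.9/EI
Flexibility coefficients: a unit moment at one end gives L/(3EI) there and L/(6EI) at the far end, so f₁₁ = f₂₂ = 2/EI and f₁₂ = f₂₁ = 1/EI.
Compatibility — zero rotation at each built-in end:
  2 M_P + 1 M_Q = 217.7
  1 M_P + 2 M_Q = 213.9
Solving the pair gives M_P = 73.87 kN·m and M_Q = 70 kN·m (hogging).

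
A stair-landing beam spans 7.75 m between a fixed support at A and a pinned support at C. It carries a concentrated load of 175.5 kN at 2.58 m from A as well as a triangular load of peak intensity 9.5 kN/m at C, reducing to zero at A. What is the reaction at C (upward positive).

R_C = 46.18 kN

Release the roller at C. Primary structure: cantilever fixed at A.
Primary-structure tip deflection at C by superposition:
  point load 175.5 at a = 2.58: Pa²(3L − a)/(6EI) = 4024/EI
  triangular load, peak 9.5 at the free end: 11w₀L⁴/(120EI) = 3142/EI
  δ_0 = 7166/EI
Tip deflection under a unit load at C: L³/(3EI) = 155.2/EI.
The prop prevents deflection at C: R_C = δ_0/δ_{CC} = 7166/155.2 = 46.18 kN.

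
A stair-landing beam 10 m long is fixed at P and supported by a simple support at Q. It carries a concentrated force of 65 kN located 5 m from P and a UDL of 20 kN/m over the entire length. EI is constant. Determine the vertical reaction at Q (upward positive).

R_Q = 95.31 kN

Release the roller at Q. Primary structure: cantilever fixed at P.
Downward deflection at the released point Q due to the loads:
  point load 65 at a = 5: Pa²(3L − a)/(6EI) = 6771/EI
  UDL 20: wL⁴/(8EI) = 25000/EI
  δ_0 = 31771/EI
Flexibility coefficient — unit upward force at Q: δ_{QQ} = L³/(3EI) = 333.3/EI.
The prop prevents deflection at Q: R_Q = δ_0/δ_{QQ} = 31771/333.3 = 95.31 kN.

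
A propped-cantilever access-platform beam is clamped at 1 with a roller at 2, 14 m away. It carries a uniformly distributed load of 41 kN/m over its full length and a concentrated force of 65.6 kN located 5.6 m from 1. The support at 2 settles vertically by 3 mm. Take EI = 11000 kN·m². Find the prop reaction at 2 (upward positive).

Take the reaction at 2 as the redundant and release it; the primary structure is a cantilever fixed at 1.
Primary-structure tip deflection at 2 by superposition:
  UDL 41: wL⁴/(8EI) = 196882/EI
  point load 65.6 at a = 5.6: Pa²(3L − a)/(6EI) = 12480/EI
  δ_0 = 209362/EI
Flexibility coefficient — unit upward force at 2: δ_{22} = L³/(3EI) = 914.7/EI.
With EI = 11000 kN·m²: δ_0 = 19.033 m and δ_{22} = 0.083152 m/kN.
Compatibility — the beam at 2 must follow the support down by 0.003 m: δ_0 − R_2·δ_{22} = 0.003, so R_2 = (19.033 − 0.003)/0.083152 = 228.9 kN.

R_2 = 228.9 kN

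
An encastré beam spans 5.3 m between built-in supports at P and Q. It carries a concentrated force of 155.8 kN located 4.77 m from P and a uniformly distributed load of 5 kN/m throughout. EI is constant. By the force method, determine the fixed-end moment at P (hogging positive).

M_P = 19.14 kN·m

Take the two fixed-end moments M_P, M_Q as redundants; the released structure is the simple span PQ.
On the primary (simply-supported) span, the end slopes from the loading are:
  at P: point load 155.8 at a = 4.77: Pab(L + b)/(6LEI) = 72.21/EI
  at Q: point load 155.8 at a = 4.77: Pab(L + a)/(6LEI) = 124.7/EI
  at P: UDL 5: wL³/(24EI) = 31.02/EI
  at Q: UDL 5: wL³/(24EI) = 31.02/EI
  θ_P0 = 103.2/EI,  θ_Q0 = 155.7/EI
Flexibility coefficients: a unit moment at one end gives L/(3EI) there and L/(6EI) at the far end, so f₁₁ = f₂₂ = 1.767/EI and f₁₂ = f₂₁ = 0.8833/EI.
Compatibility — zero rotation at each built-in end:
  1.767 M_P + 0.8833 M_Q = 103.2
  0.8833 M_P + 1.767 M_Q = 155.7
Solving the pair gives M_P = 19.14 kN·m and M_Q = 78.59 kN·m (hogging).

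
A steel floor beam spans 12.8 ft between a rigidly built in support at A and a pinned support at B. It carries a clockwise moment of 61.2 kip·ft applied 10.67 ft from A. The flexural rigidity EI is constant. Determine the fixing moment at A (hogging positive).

Remove the prop at B; the released (primary) structure is a cantilever built in at A.
Primary-structure tip deflection at B by superposition:
  clockwise couple 61.2 at a = 10.67: M₀a(2L − a)/(2EI) = 4875/EI
Flexibility coefficient — unit upward force at B: δ_{BB} = L³/(3EI) = 699.1/EI.
The prop prevents deflection at B: R_B = δ_0/δ_{BB} = 4875/699.1 = 6.973 kip.
Moment equilibrium about A: M_A = Σ(load moments about A) − R_B·L = 61.2 − 6.973×12.8 = -28.06 kip·ft.

M_A = -28.06 kip·ft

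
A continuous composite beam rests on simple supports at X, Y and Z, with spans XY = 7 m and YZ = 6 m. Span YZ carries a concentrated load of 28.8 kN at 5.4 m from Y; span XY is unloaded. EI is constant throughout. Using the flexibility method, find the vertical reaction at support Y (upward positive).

R_Y = 4.102 kN

Take M_Y as the redundant. Released structure: two simple spans XY and YZ with a hinge at Y.
End slopes at the hinge Y, treating each span as simply supported:
  span YZ: point load 28.8 at a = 5.4: Pab(L + b)/(6LEI) = 17.11/EI
  relative rotation θ_0 = (0 + 17.11)/EI = 17.11/EI
A unit hogging moment at Y produces rotation L₁/(3EI) + L₂/(3EI) = 4.333/EI.
Compatibility: M_Y·(L₁+L₂)/(3EI) = θ_0, giving M_Y = 3.948 kN·m (hogging).
Span XY, ΣM about X with M_Y applied at Y: R_Y^{XY}·7 = 0 + 3.948, so R_Y^{XY} = 0.564 kN and R_X = 0 − 0.564 = -0.564 kN.
Span YZ, ΣM about Z: R_Y^{YZ}·6 = 17.28 + 3.948, so R_Y^{YZ} = 3.538 kN and R_Z = 28.8 − 3.538 = 25.26 kN.
R_Y = 0.564 + 3.538 = 4.102 kN.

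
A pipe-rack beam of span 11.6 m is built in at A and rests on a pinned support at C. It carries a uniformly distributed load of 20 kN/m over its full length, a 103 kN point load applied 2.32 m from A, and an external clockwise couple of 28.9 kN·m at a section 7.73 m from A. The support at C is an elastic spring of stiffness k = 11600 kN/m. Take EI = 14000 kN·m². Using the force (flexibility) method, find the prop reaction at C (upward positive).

R_C = 95.87 kN

Take the reaction at C as the redundant and release it; the primary structure is a cantilever fixed at A.
Primary-structure tip deflection at C by superposition:
  UDL 20: wL⁴/(8EI) = 45266/EI
  point load 103 at a = 2.32: Pa²(3L − a)/(6EI) = 3001/EI
  clockwise couple 28.9 at a = 7.73: M₀a(2L − a)/(2EI) = 1728/EI
  δ_0 = 49995/EI
Tip deflection under a unit load at C: L³/(3EI) = 520.3/EI.
With EI = 14000 kN·m²: δ_0 = 3.5711 m and δ_{CC} = 0.037164 m/kN.
Compatibility — the spring shortens by R_C/k under the reaction it provides: δ_0 − R_C·δ_{CC} = R_C/k. With 1/k = 0.000086 m/kN, R_C = δ_0 / (δ_{CC} + 1/k) = 3.5711 / (0.037164 + 0.000086) = 95.87 kN.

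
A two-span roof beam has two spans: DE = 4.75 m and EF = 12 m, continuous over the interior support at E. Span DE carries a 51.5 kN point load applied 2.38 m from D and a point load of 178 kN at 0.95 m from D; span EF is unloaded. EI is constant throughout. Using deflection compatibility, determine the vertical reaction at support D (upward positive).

Release continuity at E by inserting a hinge; the redundant is the internal moment M_E. The primary structure is two simply-supported spans DE and EF.
Discontinuity in slope at E on the released structure — sum the simple-span end rotations:
  span DE: point load 51.5 at a = 2.38: Pab(L + a)/(6LEI) = 72.67/EI
  span DE: point load 178 at a = 0.95: Pab(L + a)/(6LEI) = 128.5/EI
  relative rotation θ_0 = (201.2 + 0)/EI = 201.2/EI
A unit hogging moment at E produces rotation L₁/(3EI) + L₂/(3EI) = 5.583/EI.
Compatibility: M_E·(L₁+L₂)/(3EI) = θ_0, giving M_E = 36.03 kN·m (hogging).
Span DE, ΣM about D with M_E applied at E: R_E^{DE}·4.75 = 291.7 + 36.03, so R_E^{DE} = 68.99 kN and R_D = 229.5 − 68.99 = 160.5 kN.

R_D = 160.5 kN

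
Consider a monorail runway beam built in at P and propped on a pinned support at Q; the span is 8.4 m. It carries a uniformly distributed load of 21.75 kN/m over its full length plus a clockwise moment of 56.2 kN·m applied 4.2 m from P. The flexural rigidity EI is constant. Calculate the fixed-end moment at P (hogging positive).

Release the roller at Q. Primary structure: cantilever fixed at P.
Downward deflection at the released point Q due to the loads:
  UDL 21.75: wL⁴/(8EI) = 13536/EI
  clockwise couple 56.2 at a = 4.2: M₀a(2L − a)/(2EI) = 1487/EI
  δ_0 = 15023/EI
Flexibility coefficient — unit upward force at Q: δ_{QQ} = L³/(3EI) = 197.6/EI.
The prop prevents deflection at Q: R_Q = δ_0/δ_{QQ} = 15023/197.6 = 76.04 kN.
Moment equilibrium about P: M_P = Σ(load moments about P) − R_Q·L = 823.5 − 76.04×8.4 = 184.8 kN·m.

M_P = 184.8 kN·m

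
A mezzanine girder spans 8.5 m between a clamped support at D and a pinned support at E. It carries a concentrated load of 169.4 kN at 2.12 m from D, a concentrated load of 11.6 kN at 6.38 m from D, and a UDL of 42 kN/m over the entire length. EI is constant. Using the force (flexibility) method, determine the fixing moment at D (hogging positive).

Choose R_E as the redundant. The primary structure is the cantilever fixed at D.
Primary-structure tip deflection at E by superposition:
  point load 169.4 at a = 2.12: Pa²(3L − a)/(6EI) = 2967/EI
  point load 11.6 at a = 6.38: Pa²(3L − a)/(6EI) = 1505/EI
  UDL 42: wL⁴/(8EI) = 27405/EI
  δ_0 = 31877/EI
Flexibility coefficient — unit upward force at E: δ_{EE} = L³/(3EI) = 204.7/EI.
The prop prevents deflection at E: R_E = δ_0/δ_{EE} = 31877/204.7 = 155.7 kN.
Moment equilibrium about D: M_D = Σ(load moments about D) − R_E·L = 1950 − 155.7×8.5 = 626.8 kN·m.

M_D = 626.8 kN·m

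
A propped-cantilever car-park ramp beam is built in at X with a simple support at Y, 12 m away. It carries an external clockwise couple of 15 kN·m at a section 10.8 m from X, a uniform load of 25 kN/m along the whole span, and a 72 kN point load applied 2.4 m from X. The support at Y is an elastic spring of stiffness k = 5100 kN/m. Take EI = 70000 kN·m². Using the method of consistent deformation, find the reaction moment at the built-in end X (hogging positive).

Take the reaction at Y as the redundant and release it; the primary structure is a cantilever fixed at X.
Free-end deflection of the primary structure under the applied loading (downward +):
  clockwise couple 15 at a = 10.8: M₀a(2L − a)/(2EI) = 1069/EI
  UDL 25: wL⁴/(8EI) = 64800/EI
  point load 72 at a = 2.4: Pa²(3L − a)/(6EI) = 2322/EI
  δ_0 = 68192/EI
Flexibility coefficient — unit upward force at Y: δ_{YY} = L³/(3EI) = 576/EI.
With EI = 70000 kN·m²: δ_0 = 0.97417 m and δ_{YY} = 0.008229 m/kN.
Compatibility — the spring shortens by R_Y/k under the reaction it provides: δ_0 − R_Y·δ_{YY} = R_Y/k. With 1/k = 0.000196 m/kN, R_Y = δ_0 / (δ_{YY} + 1/k) = 0.97417 / (0.008229 + 0.000196) = 115.6 kN.
Moment equilibrium about X: M_X = Σ(load moments about X) − R_Y·L = 1988 − 115.6×12 = 600.2 kN·m.

M_X = 600.2 kN·m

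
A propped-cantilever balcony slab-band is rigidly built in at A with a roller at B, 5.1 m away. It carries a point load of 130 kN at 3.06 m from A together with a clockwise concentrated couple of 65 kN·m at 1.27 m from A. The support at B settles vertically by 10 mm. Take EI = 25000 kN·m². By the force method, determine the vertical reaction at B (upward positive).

Choose R_B as the redundant. The primary structure is the cantilever fixed at A.
Downward deflection at the released point B due to the loads:
  point load 130 at a = 3.06: Pa²(3L − a)/(6EI) = 2483/EI
  clockwise couple 65 at a = 1.27: M₀a(2L − a)/(2EI) = 368.6/EI
  δ_0 = 2852/EI
Tip deflection under a unit load at B: L³/(3EI) = 44.22/EI.
With EI = 25000 kN·m²: δ_0 = 0.11407 m and δ_{BB} = 0.001769 m/kN.
Compatibility — the beam at B must follow the support down by 0.01 m: δ_0 − R_B·δ_{BB} = 0.01, so R_B = (0.11407 − 0.01)/0.001769 = 58.84 kN.

R_B = 58.84 kN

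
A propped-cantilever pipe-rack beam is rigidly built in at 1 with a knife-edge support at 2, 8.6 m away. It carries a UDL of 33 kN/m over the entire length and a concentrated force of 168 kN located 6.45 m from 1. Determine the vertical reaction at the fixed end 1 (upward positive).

R_1 = 239.1 kN

Take the reaction at 2 as the redundant and release it; the primary structure is a cantilever fixed at 1.
Downward deflection at the released point 2 due to the loads:
  UDL 33: wL⁴/(8EI) = 22564/EI
  point load 168 at a = 6.45: Pa²(3L − a)/(6EI) = 22540/EI
  δ_0 = 45104/EI
Tip deflection under a unit load at 2: L³/(3EI) = 212/EI.
The prop prevents deflection at 2: R_2 = δ_0/δ_{22} = 45104/212 = 212.7 kN.
Vertical equilibrium: R_1 = ΣP − R_2 = 451.8 − 212.7 = 239.1 kN.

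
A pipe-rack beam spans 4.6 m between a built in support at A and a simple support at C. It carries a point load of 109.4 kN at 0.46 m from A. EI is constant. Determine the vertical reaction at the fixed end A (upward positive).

Take the reaction at C as the redundant and release it; the primary structure is a cantilever fixed at A.
Free-end deflection of the primary structure under the applied loading (downward +):
  point load 109.4 at a = 0.46: Pa²(3L − a)/(6EI) = 51.47/EI
Tip deflection under a unit load at C: L³/(3EI) = 32.45/EI.
The prop prevents deflection at C: R_C = δ_0/δ_{CC} = 51.47/32.45 = 1.586 kN.
Vertical equilibrium: R_A = ΣP − R_C = 109.4 − 1.586 = 107.8 kN.

R_A = 107.8 kN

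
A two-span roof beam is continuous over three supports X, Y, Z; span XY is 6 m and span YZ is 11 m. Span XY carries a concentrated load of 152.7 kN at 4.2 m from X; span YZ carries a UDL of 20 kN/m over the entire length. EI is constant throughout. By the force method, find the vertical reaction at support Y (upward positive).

R_Y = 282.2 kN

Release continuity at Y by inserting a hinge; the redundant is the internal moment M_Y. The primary structure is two simply-supported spans XY and YZ.
Discontinuity in slope at Y on the released structure — sum the simple-span end rotations:
  span XY: point load 152.7 at a = 4.2: Pab(L + a)/(6LEI) = 327.1/EI
  span YZ: UDL 20: wL³/(24EI) = 1109/EI
  relative rotation θ_0 = (327.1 + 1109)/EI = 1436/EI
A unit hogging moment at Y produces rotation L₁/(3EI) + L₂/(3EI) = 5.667/EI.
Compatibility: M_Y·(L₁+L₂)/(3EI) = θ_0, giving M_Y = 253.5 kN·m (hogging).
Span XY, ΣM about X with M_Y applied at Y: R_Y^{XY}·6 = 641.3 + 253.5, so R_Y^{XY} = 149.1 kN and R_X = 152.7 − 149.1 = 3.567 kN.
Span YZ, ΣM about Z: R_Y^{YZ}·11 = 1210 + 253.5, so R_Y^{YZ} = 133 kN and R_Z = 220 − 133 = 86.96 kN.
R_Y = 149.1 + 133 = 282.2 kN.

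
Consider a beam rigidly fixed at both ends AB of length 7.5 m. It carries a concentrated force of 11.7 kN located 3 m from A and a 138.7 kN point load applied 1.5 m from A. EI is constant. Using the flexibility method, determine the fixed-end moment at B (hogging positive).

Take the two fixed-end moments M_A, M_B as redundants; the released structure is the simple span AB.
Simple-span end rotations at A and B under the given loads:
  at A: point load 11.7 at a = 3: Pab(L + b)/(6LEI) = 42.12/EI
  at B: point load 11.7 at a = 3: Pab(L + a)/(6LEI) = 36.85/EI
  at A: point load 138.7 at a = 1.5: Pab(L + b)/(6LEI) = 374.5/EI
  at B: point load 138.7 at a = 1.5: Pab(L + a)/(6LEI) = 249.7/EI
  θ_A0 = 416.6/EI,  θ_B0 = 286.5/EI
Flexibility coefficients: a unit moment at one end gives L/(3EI) there and L/(6EI) at the far end, so f₁₁ = f₂₂ = 2.5/EI and f₁₂ = f₂₁ = 1.25/EI.
Compatibility — zero rotation at each built-in end:
  2.5 M_A + 1.25 M_B = 416.6
  1.25 M_A + 2.5 M_B = 286.5
Solving the pair gives M_A = 145.8 kN·m and M_B = 41.71 kN·m (hogging).

M_B = 41.71 kN·m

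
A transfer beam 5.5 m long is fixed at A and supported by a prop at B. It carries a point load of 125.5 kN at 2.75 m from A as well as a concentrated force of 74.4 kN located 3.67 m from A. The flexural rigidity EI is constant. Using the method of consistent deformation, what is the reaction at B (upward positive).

R_B = 77.86 kN

Take the reaction at B as the redundant and release it; the primary structure is a cantilever fixed at A.
Free-end deflection of the primary structure under the applied loading (downward +):
  point load 125.5 at a = 2.75: Pa²(3L − a)/(6EI) = 2175/EI
  point load 74.4 at a = 3.67: Pa²(3L − a)/(6EI) = 2143/EI
  δ_0 = 4318/EI
Tip deflection under a unit load at B: L³/(3EI) = 55.46/EI.
Compatibility at B: δ_0 − R_B·δ_{BB} = 0, so R_B = 4318/55.46 = 77.86 kN.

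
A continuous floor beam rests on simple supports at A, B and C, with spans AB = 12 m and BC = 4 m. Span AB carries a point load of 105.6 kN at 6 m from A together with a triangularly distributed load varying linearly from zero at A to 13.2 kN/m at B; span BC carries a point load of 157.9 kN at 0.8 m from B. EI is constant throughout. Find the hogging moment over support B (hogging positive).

M_B = 296 kN·m

Insert a hinge at B; M_B is the redundant, and each span becomes simply supported.
End slopes at the hinge B, treating each span as simply supported:
  span AB: point load 105.6 at a = 6: Pab(L + a)/(6LEI) = 950.4/EI
  span AB: triangular load, peak 13.2: w₀L³/(45EI) = 506.9/EI
  span BC: point load 157.9 at a = 0.8: Pab(L + b)/(6LEI) = 121.3/EI
  relative rotation θ_0 = (1457 + 121.3)/EI = 1579/EI
A unit hogging moment at B produces rotation L₁/(3EI) + L₂/(3EI) = 5.333/EI.
Slope continuity at B: θ_0 = M_B·5.333/EI, so M_B = 1579/5.333 = 296 kN·m (hogging).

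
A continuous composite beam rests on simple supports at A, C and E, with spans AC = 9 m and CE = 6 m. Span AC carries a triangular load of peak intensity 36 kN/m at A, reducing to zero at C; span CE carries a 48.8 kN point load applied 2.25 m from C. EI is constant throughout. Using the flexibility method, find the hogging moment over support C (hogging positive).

M_C = 124.4 kN·m

Insert a hinge at C; M_C is the redundant, and each span becomes simply supported.
Rotations at C on the released spans (each span's end-slope, ×1/EI):
  span AC: triangular load, peak 36: 7w₀L³/(360EI) = 510.3/EI
  span CE: point load 48.8 at a = 2.25: Pab(L + b)/(6LEI) = 111.5/EI
  relative rotation θ_0 = (510.3 + 111.5)/EI = 621.8/EI
A unit hogging moment at C produces rotation L₁/(3EI) + L₂/(3EI) = 5/EI.
Slope continuity at C: θ_0 = M_C·5/EI, so M_C = 621.8/5 = 124.4 kN·m (hogging).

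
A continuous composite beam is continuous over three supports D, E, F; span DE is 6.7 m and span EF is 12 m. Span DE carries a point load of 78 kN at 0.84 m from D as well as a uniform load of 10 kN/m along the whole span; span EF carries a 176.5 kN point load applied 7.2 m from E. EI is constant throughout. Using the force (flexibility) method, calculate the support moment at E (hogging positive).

Release continuity at E by inserting a hinge; the redundant is the internal moment M_E. The primary structure is two simply-supported spans DE and EF.
Discontinuity in slope at E on the released structure — sum the simple-span end rotations:
  span DE: point load 78 at a = 0.84: Pab(L + a)/(6LEI) = 72.01/EI
  span DE: UDL 10: wL³/(24EI) = 125.3/EI
  span EF: point load 176.5 at a = 7.2: Pab(L + b)/(6LEI) = 1423/EI
  relative rotation θ_0 = (197.3 + 1423)/EI = 1621/EI
A unit hogging moment at E produces rotation L₁/(3EI) + L₂/(3EI) = 6.233/EI.
Slope continuity at E: θ_0 = M_E·6.233/EI, so M_E = 1621/6.233 = 260 kN·m (hogging).

M_E = 260 kN·m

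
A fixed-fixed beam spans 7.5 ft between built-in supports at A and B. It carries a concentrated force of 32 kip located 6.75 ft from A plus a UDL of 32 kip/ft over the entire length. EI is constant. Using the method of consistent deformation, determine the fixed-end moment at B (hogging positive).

M_B = 169.4 kip·ft

Release both end moments; the primary structure is a simply-supported span AB with redundants M_A and M_B.
End rotations of the released simple span under the applied load (×1/EI):
  at A: point load 32 at a = 6.75: Pab(L + b)/(6LEI) = 29.7/EI
  at B: point load 32 at a = 6.75: Pab(L + a)/(6LEI) = 51.3/EI
  at A: UDL 32: wL³/(24EI) = 562.5/EI
  at B: UDL 32: wL³/(24EI) = 562.5/EI
  θ_A0 = 592.2/EI,  θ_B0 = 613.8/EI
Flexibility coefficients: a unit moment at one end gives L/(3EI) there and L/(6EI) at the far end, so f₁₁ = f₂₂ = 2.5/EI and f₁₂ = f₂₁ = 1.25/EI.
Compatibility — zero rotation at each built-in end:
  2.5 M_A + 1.25 M_B = 592.2
  1.25 M_A + 2.5 M_B = 613.8
Solving the pair gives M_A = 152.2 kip·ft and M_B = 169.4 kip·ft (hogging).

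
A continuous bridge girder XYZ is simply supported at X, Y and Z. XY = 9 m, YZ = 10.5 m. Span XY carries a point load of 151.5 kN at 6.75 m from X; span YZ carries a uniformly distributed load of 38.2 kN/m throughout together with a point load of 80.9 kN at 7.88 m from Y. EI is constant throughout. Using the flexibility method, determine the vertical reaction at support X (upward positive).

Release continuity at Y by inserting a hinge; the redundant is the internal moment M_Y. The primary structure is two simply-supported spans XY and YZ.
Discontinuity in slope at Y on the released structure — sum the simple-span end rotations:
  span XY: point load 151.5 at a = 6.75: Pab(L + a)/(6LEI) = 671.1/EI
  span YZ: UDL 38.2: wL³/(24EI) = 1843/EI
  span YZ: point load 80.9 at a = 7.88: Pab(L + b)/(6LEI) = 347.8/EI
  relative rotation θ_0 = (671.1 + 2190)/EI = 2861/EI
A unit hogging moment at Y produces rotation L₁/(3EI) + L₂/(3EI) = 6.5/EI.
Compatibility: M_Y·(L₁+L₂)/(3EI) = θ_0, giving M_Y = 440.2 kN·m (hogging).
Span XY, ΣM about X with M_Y applied at Y: R_Y^{XY}·9 = 1023 + 440.2, so R_Y^{XY} = 162.5 kN and R_X = 151.5 − 162.5 = -11.04 kN.

R_X = -11.04 kN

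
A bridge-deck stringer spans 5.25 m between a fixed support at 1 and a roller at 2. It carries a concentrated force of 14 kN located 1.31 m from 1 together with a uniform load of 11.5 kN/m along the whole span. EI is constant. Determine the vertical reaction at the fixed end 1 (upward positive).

R_1 = 50.54 kN

Remove the prop at 2; the released (primary) structure is a cantilever built in at 1.
Downward deflection at the released point 2 due to the loads:
  point load 14 at a = 1.31: Pa²(3L − a)/(6EI) = 57.82/EI
  UDL 11.5: wL⁴/(8EI) = 1092/EI
  δ_0 = 1150/EI
Tip deflection under a unit load at 2: L³/(3EI) = 48.23/EI.
The prop prevents deflection at 2: R_2 = δ_0/δ_{22} = 1150/48.23 = 23.84 kN.
Vertical equilibrium: R_1 = ΣP − R_2 = 74.38 − 23.84 = 50.54 kN.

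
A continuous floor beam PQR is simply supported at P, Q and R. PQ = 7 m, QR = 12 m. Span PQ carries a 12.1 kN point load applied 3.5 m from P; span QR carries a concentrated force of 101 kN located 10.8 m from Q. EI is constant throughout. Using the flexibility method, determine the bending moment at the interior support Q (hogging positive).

Release continuity at Q by inserting a hinge; the redundant is the internal moment M_Q. The primary structure is two simply-supported spans PQ and QR.
Discontinuity in slope at Q on the released structure — sum the simple-span end rotations:
  span PQ: point load 12.1 at a = 3.5: Pab(L + a)/(6LEI) = 37.06/EI
  span QR: point load 101 at a = 10.8: Pab(L + b)/(6LEI) = 240/EI
  relative rotation θ_0 = (37.06 + 240)/EI = 277/EI
A unit hogging moment at Q produces rotation L₁/(3EI) + L₂/(3EI) = 6.333/EI.
Slope continuity at Q: θ_0 = M_Q·6.333/EI, so M_Q = 277/6.333 = 43.74 kN·m (hogging).

M_Q = 43.74 kN·m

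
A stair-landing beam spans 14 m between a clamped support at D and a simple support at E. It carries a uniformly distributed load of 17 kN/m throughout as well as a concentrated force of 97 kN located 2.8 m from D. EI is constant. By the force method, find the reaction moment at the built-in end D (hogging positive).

Take the reaction at E as the redundant and release it; the primary structure is a cantilever fixed at D.
Downward deflection at the released point E due to the loads:
  UDL 17: wL⁴/(8EI) = 81634/EI
  point load 97 at a = 2.8: Pa²(3L − a)/(6EI) = 4968/EI
  δ_0 = 86602/EI
Tip deflection under a unit load at E: L³/(3EI) = 914.7/EI.
The prop prevents deflection at E: R_E = δ_0/δ_{EE} = 86602/914.7 = 94.68 kN.
Moment equilibrium about D: M_D = Σ(load moments about D) − R_E·L = 1938 − 94.68×14 = 612.1 kN·m.

M_D = 612.1 kN·m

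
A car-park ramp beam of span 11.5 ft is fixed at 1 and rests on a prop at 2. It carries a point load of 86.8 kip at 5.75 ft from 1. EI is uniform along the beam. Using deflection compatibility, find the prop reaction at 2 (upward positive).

R_2 = 27.12 kip

Remove the prop at 2; the released (primary) structure is a cantilever built in at 1.
Downward deflection at the released point 2 due to the loads:
  point load 86.8 at a = 5.75: Pa²(3L − a)/(6EI) = 13751/EI
Tip deflection under a unit load at 2: L³/(3EI) = 507/EI.
The prop prevents deflection at 2: R_2 = δ_0/δ_{22} = 13751/507 = 27.12 kip.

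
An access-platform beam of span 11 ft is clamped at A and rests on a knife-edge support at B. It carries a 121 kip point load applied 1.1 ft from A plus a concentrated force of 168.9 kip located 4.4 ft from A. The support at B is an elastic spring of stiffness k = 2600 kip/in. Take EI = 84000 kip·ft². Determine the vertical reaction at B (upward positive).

R_B = 36.66 kip

Remove the prop at B; the released (primary) structure is a cantilever built in at A.
Downward deflection at the released point B due to the loads:
  point load 121 at a = 1.1: Pa²(3L − a)/(6EI) = 778.4/EI
  point load 168.9 at a = 4.4: Pa²(3L − a)/(6EI) = 15587/EI
  δ_0 = 16365/EI
Flexibility coefficient — unit upward force at B: δ_{BB} = L³/(3EI) = 443.7/EI.
With EI = 84000 kip·ft²: δ_0 = 0.19482 ft and δ_{BB} = 0.005282 ft/kip.
Compatibility — the spring shortens by R_B/k under the reaction it provides: δ_0 − R_B·δ_{BB} = R_B/k. With 1/k = 1/(2600×12) ft/kip = 0.000032 ft/kip, R_B = δ_0 / (δ_{BB} + 1/k) = 0.19482 / (0.005282 + 0.000032) = 36.66 kip.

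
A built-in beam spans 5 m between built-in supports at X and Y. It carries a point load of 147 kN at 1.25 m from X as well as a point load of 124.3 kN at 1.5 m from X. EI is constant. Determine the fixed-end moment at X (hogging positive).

M_X = 194.7 kN·m

Take the two fixed-end moments M_X, M_Y as redundants; the released structure is the simple span XY.
On the primary (simply-supported) span, the end slopes from the loading are:
  at X: point load 147 at a = 1.25: Pab(L + b)/(6LEI) = 201/EI
  at Y: point load 147 at a = 1.25: Pab(L + a)/(6LEI) = 143.6/EI
  at X: point load 124.3 at a = 1.5: Pab(L + b)/(6LEI) = 184.9/EI
  at Y: point load 124.3 at a = 1.5: Pab(L + a)/(6LEI) = 141.4/EI
  θ_X0 = 385.9/EI,  θ_Y0 = 284.9/EI
Flexibility coefficients: a unit moment at one end gives L/(3EI) there and L/(6EI) at the far end, so f₁₁ = f₂₂ = 1.667/EI and f₁₂ = f₂₁ = 0.8333/EI.
Compatibility — zero rotation at each built-in end:
  1.667 M_X + 0.8333 M_Y = 385.9
  0.8333 M_X + 1.667 M_Y = 284.9
Solving the pair gives M_X = 194.7 kN·m and M_Y = 73.61 kN·m (hogging).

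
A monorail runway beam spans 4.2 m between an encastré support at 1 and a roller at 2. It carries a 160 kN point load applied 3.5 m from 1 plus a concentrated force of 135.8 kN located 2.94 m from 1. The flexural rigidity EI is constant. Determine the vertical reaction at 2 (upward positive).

R_2 = 196.9 kN

Release the roller at 2. Primary structure: cantilever fixed at 1.
Primary-structure tip deflection at 2 by superposition:
  point load 160 at a = 3.5: Pa²(3L − a)/(6EI) = 2973/EI
  point load 135.8 at a = 2.94: Pa²(3L − a)/(6EI) = 1890/EI
  δ_0 = 4862/EI
Flexibility coefficient — unit upward force at 2: δ_{22} = L³/(3EI) = 24.7/EI.
The prop prevents deflection at 2: R_2 = δ_0/δ_{22} = 4862/24.7 = 196.9 kN.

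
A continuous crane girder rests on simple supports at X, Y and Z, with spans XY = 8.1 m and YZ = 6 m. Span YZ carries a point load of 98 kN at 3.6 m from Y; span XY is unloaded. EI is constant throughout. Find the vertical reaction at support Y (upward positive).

R_Y = 51.4 kN

Release continuity at Y by inserting a hinge; the redundant is the internal moment M_Y. The primary structure is two simply-supported spans XY and YZ.
Discontinuity in slope at Y on the released structure — sum the simple-span end rotations:
  span YZ: point load 98 at a = 3.6: Pab(L + b)/(6LEI) = 197.6/EI
  relative rotation θ_0 = (0 + 197.6)/EI = 197.6/EI
A unit hogging moment at Y produces rotation L₁/(3EI) + L₂/(3EI) = 4.7/EI.
Compatibility: M_Y·(L₁+L₂)/(3EI) = θ_0, giving M_Y = 42.04 kN·m (hogging).
Span XY, ΣM about X with M_Y applied at Y: R_Y^{XY}·8.1 = 0 + 42.04, so R_Y^{XY} = 5.19 kN and R_X = 0 − 5.19 = -5.19 kN.
Span YZ, ΣM about Z: R_Y^{YZ}·6 = 235.2 + 42.04, so R_Y^{YZ} = 46.21 kN and R_Z = 98 − 46.21 = 51.79 kN.
R_Y = 5.19 + 46.21 = 51.4 kN.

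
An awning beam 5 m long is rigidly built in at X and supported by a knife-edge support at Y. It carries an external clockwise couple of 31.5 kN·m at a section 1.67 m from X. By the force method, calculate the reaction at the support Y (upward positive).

R_Y = 5.258 kN

Release the roller at Y. Primary structure: cantilever fixed at X.
Free-end deflection of the primary structure under the applied loading (downward +):
  clockwise couple 31.5 at a = 1.67: M₀a(2L − a)/(2EI) = 219.1/EI
Tip deflection under a unit load at Y: L³/(3EI) = 41.67/EI.
The prop prevents deflection at Y: R_Y = δ_0/δ_{YY} = 219.1/41.67 = 5.258 kN.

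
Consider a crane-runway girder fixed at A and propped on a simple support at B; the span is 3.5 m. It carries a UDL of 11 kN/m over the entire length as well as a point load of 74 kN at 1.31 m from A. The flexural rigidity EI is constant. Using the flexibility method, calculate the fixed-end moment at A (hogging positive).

Choose R_B as the redundant. The primary structure is the cantilever fixed at A.
Downward deflection at the released point B due to the loads:
  UDL 11: wL⁴/(8EI) = 206.3/EI
  point load 74 at a = 1.31: Pa²(3L − a)/(6EI) = 194.5/EI
  δ_0 = 400.8/EI
Flexibility coefficient — unit upward force at B: δ_{BB} = L³/(3EI) = 14.29/EI.
The prop prevents deflection at B: R_B = δ_0/δ_{BB} = 400.8/14.29 = 28.05 kN.
Moment equilibrium about A: M_A = Σ(load moments about A) − R_B·L = 164.3 − 28.05×3.5 = 66.15 kN·m.

M_A = 66.15 kN·m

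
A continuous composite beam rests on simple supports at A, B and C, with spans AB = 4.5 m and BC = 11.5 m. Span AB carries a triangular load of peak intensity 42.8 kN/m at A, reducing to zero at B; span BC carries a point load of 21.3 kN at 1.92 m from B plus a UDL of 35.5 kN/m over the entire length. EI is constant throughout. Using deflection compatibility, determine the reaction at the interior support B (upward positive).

Release continuity at B by inserting a hinge; the redundant is the internal moment M_B. The primary structure is two simply-supported spans AB and BC.
Rotations at B on the released spans (each span's end-slope, ×1/EI):
  span AB: triangular load, peak 42.8: 7w₀L³/(360EI) = 75.84/EI
  span BC: point load 21.3 at a = 1.92: Pab(L + b)/(6LEI) = 119.7/EI
  span BC: UDL 35.5: wL³/(24EI) = 2250/EI
  relative rotation θ_0 = (75.84 + 2369)/EI = 2445/EI
A unit hogging moment at B produces rotation L₁/(3EI) + L₂/(3EI) = 5.333/EI.
Slope continuity at B: θ_0 = M_B·5.333/EI, so M_B = 2445/5.333 = 458.5 kN·m (hogging).
Span AB, ΣM about A with M_B applied at B: R_B^{AB}·4.5 = 144.4 + 458.5, so R_B^{AB} = 134 kN and R_A = 96.3 − 134 = -37.68 kN.
Span BC, ΣM about C: R_B^{BC}·11.5 = 2551 + 458.5, so R_B^{BC} = 261.7 kN and R_C = 429.6 − 261.7 = 167.8 kN.
R_B = 134 + 261.7 = 395.7 kN.

R_B = 395.7 kN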